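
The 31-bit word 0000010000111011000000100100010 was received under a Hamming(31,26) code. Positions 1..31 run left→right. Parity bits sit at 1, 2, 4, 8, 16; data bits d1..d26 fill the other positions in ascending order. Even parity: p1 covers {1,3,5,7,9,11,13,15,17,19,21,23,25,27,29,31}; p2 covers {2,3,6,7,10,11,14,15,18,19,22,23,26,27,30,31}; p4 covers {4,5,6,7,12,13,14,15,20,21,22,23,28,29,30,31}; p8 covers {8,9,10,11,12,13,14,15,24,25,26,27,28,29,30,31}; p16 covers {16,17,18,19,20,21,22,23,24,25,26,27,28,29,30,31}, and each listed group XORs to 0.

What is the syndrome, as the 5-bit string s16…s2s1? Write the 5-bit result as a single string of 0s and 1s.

s1 (pos 1,3,5,7,9,11,13,15,17,19,21,23,25,27,29,31): 0⊕0⊕0⊕0⊕0⊕1⊕1⊕1⊕0⊕0⊕0⊕1⊕0⊕0⊕0⊕0 = 0
s2 (pos 2,3,6,7,10,11,14,15,18,19,22,23,26,27,30,31): 0⊕0⊕1⊕0⊕0⊕1⊕0⊕1⊕0⊕0⊕0⊕1⊕1⊕0⊕1⊕0 = 0
s4 (pos 4,5,6,7,12,13,14,15,20,21,22,23,28,29,30,31): 0⊕0⊕1⊕0⊕1⊕1⊕0⊕1⊕0⊕0⊕0⊕1⊕0⊕0⊕1⊕0 = 0
s8 (pos 8,9,10,11,12,13,14,15,24,25,26,27,28,29,30,31): 0⊕0⊕0⊕1⊕1⊕1⊕0⊕1⊕0⊕0⊕1⊕0⊕0⊕0⊕1⊕0 = 0
s16 (pos 16,17,18,19,20,21,22,23,24,25,26,27,28,29,30,31): 1⊕0⊕0⊕0⊕0⊕0⊕0⊕1⊕0⊕0⊕1⊕0⊕0⊕0⊕1⊕0 = 0
Syndrome s16…s1 = 00000 → no error.

00000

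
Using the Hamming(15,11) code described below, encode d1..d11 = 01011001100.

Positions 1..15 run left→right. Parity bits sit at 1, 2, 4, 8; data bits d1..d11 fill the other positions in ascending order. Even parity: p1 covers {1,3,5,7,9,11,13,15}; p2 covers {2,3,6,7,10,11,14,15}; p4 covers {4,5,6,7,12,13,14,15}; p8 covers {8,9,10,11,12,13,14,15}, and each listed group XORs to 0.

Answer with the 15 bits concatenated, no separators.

Place data at non-parity positions: p1 p2 0 p4 1 0 1 p8 1 0 0 1 1 0 0
p1 (pos 1,3,5,7,9,11,13,15): XOR of data positions = 0⊕1⊕1⊕1⊕0⊕1⊕0 = 0
p2 (pos 2,3,6,7,10,11,14,15): XOR of data positions = 0⊕0⊕1⊕0⊕0⊕0⊕0 = 1
p4 (pos 4,5,6,7,12,13,14,15): XOR of data positions = 1⊕0⊕1⊕1⊕1⊕0⊕0 = 0
p8 (pos 8,9,10,11,12,13,14,15): XOR of data positions = 1⊕0⊕0⊕1⊕1⊕0⊕0 = 1
Codeword: 010010111001100

010010111001100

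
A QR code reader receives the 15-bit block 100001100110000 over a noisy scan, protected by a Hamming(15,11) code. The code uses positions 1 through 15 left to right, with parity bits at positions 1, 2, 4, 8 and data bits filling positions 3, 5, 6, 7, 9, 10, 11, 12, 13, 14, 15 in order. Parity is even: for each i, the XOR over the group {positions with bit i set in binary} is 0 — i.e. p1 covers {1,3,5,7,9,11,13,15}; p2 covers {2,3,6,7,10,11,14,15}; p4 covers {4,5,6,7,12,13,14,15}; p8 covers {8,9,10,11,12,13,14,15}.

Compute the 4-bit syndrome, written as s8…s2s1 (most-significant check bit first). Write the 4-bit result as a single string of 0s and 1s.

s1 (pos 1,3,5,7,9,11,13,15): 1⊕0⊕0⊕1⊕0⊕1⊕0⊕0 = 1
s2 (pos 2,3,6,7,10,11,14,15): 0⊕0⊕1⊕1⊕1⊕1⊕0⊕0 = 0
s4 (pos 4,5,6,7,12,13,14,15): 0⊕0⊕1⊕1⊕0⊕0⊕0⊕0 = 0
s8 (pos 8,9,10,11,12,13,14,15): 0⊕0⊕1⊕1⊕0⊕0⊕0⊕0 = 0
Syndrome s8…s1 = 0001 → error at position 1.

0001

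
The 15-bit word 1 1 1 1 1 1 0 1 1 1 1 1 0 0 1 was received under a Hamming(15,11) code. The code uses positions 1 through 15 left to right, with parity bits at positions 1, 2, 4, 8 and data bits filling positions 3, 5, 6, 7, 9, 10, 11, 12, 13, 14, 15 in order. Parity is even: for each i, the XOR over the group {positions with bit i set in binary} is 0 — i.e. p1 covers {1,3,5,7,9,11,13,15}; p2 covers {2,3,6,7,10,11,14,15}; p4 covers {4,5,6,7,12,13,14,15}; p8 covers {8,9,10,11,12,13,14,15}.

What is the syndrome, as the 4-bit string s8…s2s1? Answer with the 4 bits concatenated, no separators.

s1 (pos 1,3,5,7,9,11,13,15): 1⊕1⊕1⊕0⊕1⊕1⊕0⊕1 = 0
s2 (pos 2,3,6,7,10,11,14,15): 1⊕1⊕1⊕0⊕1⊕1⊕0⊕1 = 0
s4 (pos 4,5,6,7,12,13,14,15): 1⊕1⊕1⊕0⊕1⊕0⊕0⊕1 = 1
s8 (pos 8,9,10,11,12,13,14,15): 1⊕1⊕1⊕1⊕1⊕0⊕0⊕1 = 0
Syndrome s8…s1 = 0100 → error at position 4.

0100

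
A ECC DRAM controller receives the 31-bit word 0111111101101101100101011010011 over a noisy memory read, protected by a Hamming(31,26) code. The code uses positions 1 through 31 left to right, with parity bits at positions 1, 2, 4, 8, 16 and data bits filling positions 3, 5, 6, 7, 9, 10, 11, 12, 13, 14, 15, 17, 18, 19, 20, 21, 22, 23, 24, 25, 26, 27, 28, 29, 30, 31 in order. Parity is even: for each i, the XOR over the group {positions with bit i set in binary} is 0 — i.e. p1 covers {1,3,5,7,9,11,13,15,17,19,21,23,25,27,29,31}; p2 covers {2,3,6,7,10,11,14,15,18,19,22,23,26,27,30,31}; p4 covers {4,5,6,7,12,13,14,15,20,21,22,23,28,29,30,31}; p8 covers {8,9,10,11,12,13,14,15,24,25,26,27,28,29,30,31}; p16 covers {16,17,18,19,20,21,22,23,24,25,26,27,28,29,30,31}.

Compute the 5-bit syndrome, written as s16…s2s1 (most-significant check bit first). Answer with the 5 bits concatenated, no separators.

10011

s1 (pos 1,3,5,7,9,11,13,15,17,19,21,23,25,27,29,31): 0⊕1⊕1⊕1⊕0⊕1⊕1⊕0⊕1⊕0⊕0⊕0⊕1⊕1⊕0⊕1 = 1
s2 (pos 2,3,6,7,10,11,14,15,18,19,22,23,26,27,30,31): 1⊕1⊕1⊕1⊕1⊕1⊕1⊕0⊕0⊕0⊕1⊕0⊕0⊕1⊕1⊕1 = 1
s4 (pos 4,5,6,7,12,13,14,15,20,21,22,23,28,29,30,31): 1⊕1⊕1⊕1⊕0⊕1⊕1⊕0⊕1⊕0⊕1⊕0⊕0⊕0⊕1⊕1 = 0
s8 (pos 8,9,10,11,12,13,14,15,24,25,26,27,28,29,30,31): 1⊕0⊕1⊕1⊕0⊕1⊕1⊕0⊕1⊕1⊕0⊕1⊕0⊕0⊕1⊕1 = 0
s16 (pos 16,17,18,19,20,21,22,23,24,25,26,27,28,29,30,31): 1⊕1⊕0⊕0⊕1⊕0⊕1⊕0⊕1⊕1⊕0⊕1⊕0⊕0⊕1⊕1 = 1
Syndrome s16…s1 = 10011 → error at position 19.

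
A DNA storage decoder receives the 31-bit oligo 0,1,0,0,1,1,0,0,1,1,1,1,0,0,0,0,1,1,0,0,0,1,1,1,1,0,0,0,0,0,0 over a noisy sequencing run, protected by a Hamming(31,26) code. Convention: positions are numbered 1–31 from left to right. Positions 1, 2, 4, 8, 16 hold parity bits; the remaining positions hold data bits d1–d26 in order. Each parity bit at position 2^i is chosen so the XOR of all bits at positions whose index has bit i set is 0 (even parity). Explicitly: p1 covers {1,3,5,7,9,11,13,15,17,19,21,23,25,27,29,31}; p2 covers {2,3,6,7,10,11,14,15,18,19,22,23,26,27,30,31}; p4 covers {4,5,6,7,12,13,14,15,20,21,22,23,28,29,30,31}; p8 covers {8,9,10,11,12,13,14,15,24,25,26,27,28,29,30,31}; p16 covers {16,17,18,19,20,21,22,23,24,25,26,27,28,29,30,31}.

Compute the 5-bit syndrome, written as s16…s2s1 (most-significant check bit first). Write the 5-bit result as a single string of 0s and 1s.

00110

s1 (pos 1,3,5,7,9,11,13,15,17,19,21,23,25,27,29,31): 0⊕0⊕1⊕0⊕1⊕1⊕0⊕0⊕1⊕0⊕0⊕1⊕1⊕0⊕0⊕0 = 0
s2 (pos 2,3,6,7,10,11,14,15,18,19,22,23,26,27,30,31): 1⊕0⊕1⊕0⊕1⊕1⊕0⊕0⊕1⊕0⊕1⊕1⊕0⊕0⊕0⊕0 = 1
s4 (pos 4,5,6,7,12,13,14,15,20,21,22,23,28,29,30,31): 0⊕1⊕1⊕0⊕1⊕0⊕0⊕0⊕0⊕0⊕1⊕1⊕0⊕0⊕0⊕0 = 1
s8 (pos 8,9,10,11,12,13,14,15,24,25,26,27,28,29,30,31): 0⊕1⊕1⊕1⊕1⊕0⊕0⊕0⊕1⊕1⊕0⊕0⊕0⊕0⊕0⊕0 = 0
s16 (pos 16,17,18,19,20,21,22,23,24,25,26,27,28,29,30,31): 0⊕1⊕1⊕0⊕0⊕0⊕1⊕1⊕1⊕1⊕0⊕0⊕0⊕0⊕0⊕0 = 0
Syndrome s16…s1 = 00110 → error at position 6.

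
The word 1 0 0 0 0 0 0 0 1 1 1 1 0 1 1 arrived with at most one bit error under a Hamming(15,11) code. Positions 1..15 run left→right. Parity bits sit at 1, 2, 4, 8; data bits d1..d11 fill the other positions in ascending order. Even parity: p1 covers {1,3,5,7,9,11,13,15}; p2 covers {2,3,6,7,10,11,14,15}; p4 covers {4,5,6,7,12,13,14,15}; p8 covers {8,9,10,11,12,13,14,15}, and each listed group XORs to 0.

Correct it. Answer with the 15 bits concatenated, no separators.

100100001111011

s1 (pos 1,3,5,7,9,11,13,15): 1⊕0⊕0⊕0⊕1⊕1⊕0⊕1 = 0
s2 (pos 2,3,6,7,10,11,14,15): 0⊕0⊕0⊕0⊕1⊕1⊕1⊕1 = 0
s4 (pos 4,5,6,7,12,13,14,15): 0⊕0⊕0⊕0⊕1⊕0⊕1⊕1 = 1
s8 (pos 8,9,10,11,12,13,14,15): 0⊕1⊕1⊕1⊕1⊕0⊕1⊕1 = 0
Syndrome s8…s1 = 0100 → error at position 4.
Flip position 4: 100000001111011 → 100100001111011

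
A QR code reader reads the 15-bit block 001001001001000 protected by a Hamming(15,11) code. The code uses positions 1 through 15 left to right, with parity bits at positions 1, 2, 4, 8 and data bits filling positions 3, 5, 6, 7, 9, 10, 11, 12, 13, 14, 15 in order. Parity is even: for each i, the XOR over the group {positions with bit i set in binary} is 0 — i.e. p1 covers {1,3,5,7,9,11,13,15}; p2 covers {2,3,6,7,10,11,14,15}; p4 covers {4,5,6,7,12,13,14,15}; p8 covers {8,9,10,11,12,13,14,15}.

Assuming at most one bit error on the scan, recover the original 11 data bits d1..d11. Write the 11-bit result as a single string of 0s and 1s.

10101001000

s1 (pos 1,3,5,7,9,11,13,15): 0⊕1⊕0⊕0⊕1⊕0⊕0⊕0 = 0
s2 (pos 2,3,6,7,10,11,14,15): 0⊕1⊕1⊕0⊕0⊕0⊕0⊕0 = 0
s4 (pos 4,5,6,7,12,13,14,15): 0⊕0⊕1⊕0⊕1⊕0⊕0⊕0 = 0
s8 (pos 8,9,10,11,12,13,14,15): 0⊕1⊕0⊕0⊕1⊕0⊕0⊕0 = 0
Syndrome s8…s1 = 0000 → no error.
Read data bits from positions 3,5,6,7,9,10,11,12,13,14,15: 10101001000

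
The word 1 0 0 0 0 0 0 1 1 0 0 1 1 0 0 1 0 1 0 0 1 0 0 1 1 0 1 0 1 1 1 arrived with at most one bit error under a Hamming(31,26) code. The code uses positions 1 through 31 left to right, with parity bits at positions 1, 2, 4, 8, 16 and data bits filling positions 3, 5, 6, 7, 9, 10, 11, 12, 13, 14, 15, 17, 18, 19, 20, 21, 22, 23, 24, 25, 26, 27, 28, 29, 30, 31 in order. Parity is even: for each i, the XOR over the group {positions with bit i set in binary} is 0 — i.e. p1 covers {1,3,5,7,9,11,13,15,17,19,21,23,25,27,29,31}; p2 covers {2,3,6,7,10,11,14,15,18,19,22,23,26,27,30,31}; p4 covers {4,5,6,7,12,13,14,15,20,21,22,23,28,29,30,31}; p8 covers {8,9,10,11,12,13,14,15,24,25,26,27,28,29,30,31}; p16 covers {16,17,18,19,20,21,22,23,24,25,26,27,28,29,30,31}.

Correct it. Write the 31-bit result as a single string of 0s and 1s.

s1 (pos 1,3,5,7,9,11,13,15,17,19,21,23,25,27,29,31): 1⊕0⊕0⊕0⊕1⊕0⊕1⊕0⊕0⊕0⊕1⊕0⊕1⊕1⊕1⊕1 = 0
s2 (pos 2,3,6,7,10,11,14,15,18,19,22,23,26,27,30,31): 0⊕0⊕0⊕0⊕0⊕0⊕0⊕0⊕1⊕0⊕0⊕0⊕0⊕1⊕1⊕1 = 0
s4 (pos 4,5,6,7,12,13,14,15,20,21,22,23,28,29,30,31): 0⊕0⊕0⊕0⊕1⊕1⊕0⊕0⊕0⊕1⊕0⊕0⊕0⊕1⊕1⊕1 = 0
s8 (pos 8,9,10,11,12,13,14,15,24,25,26,27,28,29,30,31): 1⊕1⊕0⊕0⊕1⊕1⊕0⊕0⊕1⊕1⊕0⊕1⊕0⊕1⊕1⊕1 = 0
s16 (pos 16,17,18,19,20,21,22,23,24,25,26,27,28,29,30,31): 1⊕0⊕1⊕0⊕0⊕1⊕0⊕0⊕1⊕1⊕0⊕1⊕0⊕1⊕1⊕1 = 1
Syndrome s16…s1 = 10000 → error at position 16.
Flip position 16: 1000000110011001010010011010111 → 1000000110011000010010011010111

1000000110011000010010011010111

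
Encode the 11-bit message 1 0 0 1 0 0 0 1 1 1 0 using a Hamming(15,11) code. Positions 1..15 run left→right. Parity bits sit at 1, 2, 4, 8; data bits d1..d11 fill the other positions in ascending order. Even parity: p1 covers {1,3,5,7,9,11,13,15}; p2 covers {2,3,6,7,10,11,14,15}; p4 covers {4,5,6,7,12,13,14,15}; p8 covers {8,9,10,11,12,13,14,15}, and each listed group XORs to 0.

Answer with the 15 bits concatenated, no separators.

111000110001110

Place data at non-parity positions: p1 p2 1 p4 0 0 1 p8 0 0 0 1 1 1 0
p1 (pos 1,3,5,7,9,11,13,15): XOR of data positions = 1⊕0⊕1⊕0⊕0⊕1⊕0 = 1
p2 (pos 2,3,6,7,10,11,14,15): XOR of data positions = 1⊕0⊕1⊕0⊕0⊕1⊕0 = 1
p4 (pos 4,5,6,7,12,13,14,15): XOR of data positions = 0⊕0⊕1⊕1⊕1⊕1⊕0 = 0
p8 (pos 8,9,10,11,12,13,14,15): XOR of data positions = 0⊕0⊕0⊕1⊕1⊕1⊕0 = 1
Codeword: 111000110001110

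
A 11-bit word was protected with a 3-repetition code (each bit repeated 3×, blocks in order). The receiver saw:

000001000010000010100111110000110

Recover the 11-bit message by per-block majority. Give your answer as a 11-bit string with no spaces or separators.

Block 1 (000): 0 ones → 0
Block 2 (001): 1 one → 0
Block 3 (000): 0 ones → 0
Block 4 (010): 1 one → 0
Block 5 (000): 0 ones → 0
Block 6 (010): 1 one → 0
Block 7 (100): 1 one → 0
Block 8 (111): 3 ones → 1
Block 9 (110): 2 ones → 1
Block 10 (000): 0 ones → 0
Block 11 (110): 2 ones → 1

00000001101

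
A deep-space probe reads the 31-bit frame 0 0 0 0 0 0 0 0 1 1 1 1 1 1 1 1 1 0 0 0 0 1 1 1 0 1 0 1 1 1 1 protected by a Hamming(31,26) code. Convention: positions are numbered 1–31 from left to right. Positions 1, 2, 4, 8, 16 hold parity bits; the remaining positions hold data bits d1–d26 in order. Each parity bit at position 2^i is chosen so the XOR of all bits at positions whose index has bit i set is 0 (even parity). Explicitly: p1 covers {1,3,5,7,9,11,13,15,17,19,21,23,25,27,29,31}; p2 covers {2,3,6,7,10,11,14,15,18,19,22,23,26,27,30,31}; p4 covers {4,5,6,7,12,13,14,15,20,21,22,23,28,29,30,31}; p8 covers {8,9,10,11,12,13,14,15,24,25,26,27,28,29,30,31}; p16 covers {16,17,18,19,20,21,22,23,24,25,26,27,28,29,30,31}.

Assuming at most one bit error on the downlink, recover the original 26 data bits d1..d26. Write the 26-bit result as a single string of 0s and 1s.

s1 (pos 1,3,5,7,9,11,13,15,17,19,21,23,25,27,29,31): 0⊕0⊕0⊕0⊕1⊕1⊕1⊕1⊕1⊕0⊕0⊕1⊕0⊕0⊕1⊕1 = 0
s2 (pos 2,3,6,7,10,11,14,15,18,19,22,23,26,27,30,31): 0⊕0⊕0⊕0⊕1⊕1⊕1⊕1⊕0⊕0⊕1⊕1⊕1⊕0⊕1⊕1 = 1
s4 (pos 4,5,6,7,12,13,14,15,20,21,22,23,28,29,30,31): 0⊕0⊕0⊕0⊕1⊕1⊕1⊕1⊕0⊕0⊕1⊕1⊕1⊕1⊕1⊕1 = 0
s8 (pos 8,9,10,11,12,13,14,15,24,25,26,27,28,29,30,31): 0⊕1⊕1⊕1⊕1⊕1⊕1⊕1⊕1⊕0⊕1⊕0⊕1⊕1⊕1⊕1 = 1
s16 (pos 16,17,18,19,20,21,22,23,24,25,26,27,28,29,30,31): 1⊕1⊕0⊕0⊕0⊕0⊕1⊕1⊕1⊕0⊕1⊕0⊕1⊕1⊕1⊕1 = 0
Syndrome s16…s1 = 01010 → error at position 10.
Flip position 10: 0000000011111111100001110101111 → 0000000010111111100001110101111
Read data bits from positions 3,5,6,7,9,10,11,12,13,14,15,17,18,19,20,21,22,23,24,25,26,27,28,29,30,31: 00001011111100001110101111

00001011111100001110101111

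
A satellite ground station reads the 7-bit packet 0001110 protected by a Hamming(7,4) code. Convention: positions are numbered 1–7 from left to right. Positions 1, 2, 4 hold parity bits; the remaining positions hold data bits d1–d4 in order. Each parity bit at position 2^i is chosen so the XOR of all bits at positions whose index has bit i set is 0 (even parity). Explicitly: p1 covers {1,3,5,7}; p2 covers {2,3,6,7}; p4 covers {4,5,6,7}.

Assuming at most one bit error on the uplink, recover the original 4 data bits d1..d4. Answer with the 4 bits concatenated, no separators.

0111

s1 (pos 1,3,5,7): 0⊕0⊕1⊕0 = 1
s2 (pos 2,3,6,7): 0⊕0⊕1⊕0 = 1
s4 (pos 4,5,6,7): 1⊕1⊕1⊕0 = 1
Syndrome s4…s1 = 111 → error at position 7.
Flip position 7: 0001110 → 0001111
Read data bits from positions 3,5,6,7: 0111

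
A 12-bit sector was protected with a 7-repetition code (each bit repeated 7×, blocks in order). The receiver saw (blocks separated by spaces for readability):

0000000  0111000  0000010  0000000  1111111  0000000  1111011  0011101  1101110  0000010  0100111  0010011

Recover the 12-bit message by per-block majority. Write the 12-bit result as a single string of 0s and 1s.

Block 1 (0000000): 0 ones → 0
Block 2 (0111000): 3 ones → 0
Block 3 (0000010): 1 one → 0
Block 4 (0000000): 0 ones → 0
Block 5 (1111111): 7 ones → 1
Block 6 (0000000): 0 ones → 0
Block 7 (1111011): 6 ones → 1
Block 8 (0011101): 4 ones → 1
Block 9 (1101110): 5 ones → 1
Block 10 (0000010): 1 one → 0
Block 11 (0100111): 4 ones → 1
Block 12 (0010011): 3 ones → 0

000010111010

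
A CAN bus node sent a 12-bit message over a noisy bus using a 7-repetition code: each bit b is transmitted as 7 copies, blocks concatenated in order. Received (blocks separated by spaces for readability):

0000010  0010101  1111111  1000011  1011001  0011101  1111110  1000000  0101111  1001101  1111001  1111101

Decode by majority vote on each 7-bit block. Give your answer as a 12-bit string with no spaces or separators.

001011101111

Block 1 (0000010): 1 one → 0
Block 2 (0010101): 3 ones → 0
Block 3 (1111111): 7 ones → 1
Block 4 (1000011): 3 ones → 0
Block 5 (1011001): 4 ones → 1
Block 6 (0011101): 4 ones → 1
Block 7 (1111110): 6 ones → 1
Block 8 (1000000): 1 one → 0
Block 9 (0101111): 5 ones → 1
Block 10 (1001101): 4 ones → 1
Block 11 (1111001): 5 ones → 1
Block 12 (1111101): 6 ones → 1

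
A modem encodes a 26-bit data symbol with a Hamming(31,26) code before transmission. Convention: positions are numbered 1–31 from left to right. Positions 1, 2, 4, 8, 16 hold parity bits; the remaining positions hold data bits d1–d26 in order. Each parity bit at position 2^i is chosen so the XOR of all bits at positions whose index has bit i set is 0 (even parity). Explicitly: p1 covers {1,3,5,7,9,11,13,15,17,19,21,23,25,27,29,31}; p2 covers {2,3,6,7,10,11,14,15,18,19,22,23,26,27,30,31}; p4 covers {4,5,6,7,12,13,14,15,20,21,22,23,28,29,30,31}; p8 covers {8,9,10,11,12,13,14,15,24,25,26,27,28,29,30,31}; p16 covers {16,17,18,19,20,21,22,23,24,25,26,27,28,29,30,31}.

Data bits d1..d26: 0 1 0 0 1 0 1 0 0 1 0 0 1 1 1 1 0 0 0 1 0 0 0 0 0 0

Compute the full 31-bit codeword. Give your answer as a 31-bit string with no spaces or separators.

Place data at non-parity positions: p1 p2 0 p4 1 0 0 p8 1 0 1 0 0 1 0 p16 0 1 1 1 1 0 0 0 1 0 0 0 0 0 0
p1 (pos 1,3,5,7,9,11,13,15,17,19,21,23,25,27,29,31): XOR of data positions = 0⊕1⊕0⊕1⊕1⊕0⊕0⊕0⊕1⊕1⊕0⊕1⊕0⊕0⊕0 = 0
p2 (pos 2,3,6,7,10,11,14,15,18,19,22,23,26,27,30,31): XOR of data positions = 0⊕0⊕0⊕0⊕1⊕1⊕0⊕1⊕1⊕0⊕0⊕0⊕0⊕0⊕0 = 0
p4 (pos 4,5,6,7,12,13,14,15,20,21,22,23,28,29,30,31): XOR of data positions = 1⊕0⊕0⊕0⊕0⊕1⊕0⊕1⊕1⊕0⊕0⊕0⊕0⊕0⊕0 = 0
p8 (pos 8,9,10,11,12,13,14,15,24,25,26,27,28,29,30,31): XOR of data positions = 1⊕0⊕1⊕0⊕0⊕1⊕0⊕0⊕1⊕0⊕0⊕0⊕0⊕0⊕0 = 0
p16 (pos 16,17,18,19,20,21,22,23,24,25,26,27,28,29,30,31): XOR of data positions = 0⊕1⊕1⊕1⊕1⊕0⊕0⊕0⊕1⊕0⊕0⊕0⊕0⊕0⊕0 = 1
Codeword: 0000100010100101011110001000000

0000100010100101011110001000000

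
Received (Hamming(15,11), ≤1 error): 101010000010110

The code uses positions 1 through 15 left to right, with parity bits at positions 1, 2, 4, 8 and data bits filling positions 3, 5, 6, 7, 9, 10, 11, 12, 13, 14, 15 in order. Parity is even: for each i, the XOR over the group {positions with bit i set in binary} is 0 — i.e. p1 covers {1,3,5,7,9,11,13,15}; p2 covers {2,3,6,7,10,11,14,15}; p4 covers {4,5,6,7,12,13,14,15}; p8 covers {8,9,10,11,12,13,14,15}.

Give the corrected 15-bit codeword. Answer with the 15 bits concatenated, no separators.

s1 (pos 1,3,5,7,9,11,13,15): 1⊕1⊕1⊕0⊕0⊕1⊕1⊕0 = 1
s2 (pos 2,3,6,7,10,11,14,15): 0⊕1⊕0⊕0⊕0⊕1⊕1⊕0 = 1
s4 (pos 4,5,6,7,12,13,14,15): 0⊕1⊕0⊕0⊕0⊕1⊕1⊕0 = 1
s8 (pos 8,9,10,11,12,13,14,15): 0⊕0⊕0⊕1⊕0⊕1⊕1⊕0 = 1
Syndrome s8…s1 = 1111 → error at position 15.
Flip position 15: 101010000010110 → 101010000010111

101010000010111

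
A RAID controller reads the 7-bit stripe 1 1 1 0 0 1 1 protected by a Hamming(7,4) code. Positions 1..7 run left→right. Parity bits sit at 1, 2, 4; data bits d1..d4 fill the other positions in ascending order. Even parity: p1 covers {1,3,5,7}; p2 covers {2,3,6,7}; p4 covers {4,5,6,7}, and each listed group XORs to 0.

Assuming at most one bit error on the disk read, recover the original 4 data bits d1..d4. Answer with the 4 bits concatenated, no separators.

s1 (pos 1,3,5,7): 1⊕1⊕0⊕1 = 1
s2 (pos 2,3,6,7): 1⊕1⊕1⊕1 = 0
s4 (pos 4,5,6,7): 0⊕0⊕1⊕1 = 0
Syndrome s4…s1 = 001 → error at position 1.
Flip position 1: 1110011 → 0110011
Read data bits from positions 3,5,6,7: 1011

1011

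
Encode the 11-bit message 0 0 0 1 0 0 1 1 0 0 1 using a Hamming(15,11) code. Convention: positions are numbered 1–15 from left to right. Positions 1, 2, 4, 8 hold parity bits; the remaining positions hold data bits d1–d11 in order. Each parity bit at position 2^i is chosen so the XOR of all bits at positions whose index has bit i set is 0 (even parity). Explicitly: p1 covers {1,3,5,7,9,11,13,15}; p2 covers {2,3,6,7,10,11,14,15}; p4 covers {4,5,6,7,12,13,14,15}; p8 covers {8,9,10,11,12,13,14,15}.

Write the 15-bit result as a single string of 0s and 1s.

110100110011001

Place data at non-parity positions: p1 p2 0 p4 0 0 1 p8 0 0 1 1 0 0 1
p1 (pos 1,3,5,7,9,11,13,15): XOR of data positions = 0⊕0⊕1⊕0⊕1⊕0⊕1 = 1
p2 (pos 2,3,6,7,10,11,14,15): XOR of data positions = 0⊕0⊕1⊕0⊕1⊕0⊕1 = 1
p4 (pos 4,5,6,7,12,13,14,15): XOR of data positions = 0⊕0⊕1⊕1⊕0⊕0⊕1 = 1
p8 (pos 8,9,10,11,12,13,14,15): XOR of data positions = 0⊕0⊕1⊕1⊕0⊕0⊕1 = 1
Codeword: 110100110011001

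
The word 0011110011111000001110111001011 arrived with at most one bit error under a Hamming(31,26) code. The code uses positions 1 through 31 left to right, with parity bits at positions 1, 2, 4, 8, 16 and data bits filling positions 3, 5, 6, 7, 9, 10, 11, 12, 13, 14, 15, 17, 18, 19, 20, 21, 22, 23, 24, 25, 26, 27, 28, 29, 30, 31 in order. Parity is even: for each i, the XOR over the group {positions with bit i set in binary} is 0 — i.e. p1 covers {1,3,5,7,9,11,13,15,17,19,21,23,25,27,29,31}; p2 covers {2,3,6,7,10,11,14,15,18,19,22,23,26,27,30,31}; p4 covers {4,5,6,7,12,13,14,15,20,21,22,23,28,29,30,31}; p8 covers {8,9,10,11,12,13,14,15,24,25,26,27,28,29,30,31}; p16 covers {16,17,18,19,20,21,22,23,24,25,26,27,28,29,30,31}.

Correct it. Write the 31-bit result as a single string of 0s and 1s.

s1 (pos 1,3,5,7,9,11,13,15,17,19,21,23,25,27,29,31): 0⊕1⊕1⊕0⊕1⊕1⊕1⊕0⊕0⊕1⊕1⊕1⊕1⊕0⊕0⊕1 = 0
s2 (pos 2,3,6,7,10,11,14,15,18,19,22,23,26,27,30,31): 0⊕1⊕1⊕0⊕1⊕1⊕0⊕0⊕0⊕1⊕0⊕1⊕0⊕0⊕1⊕1 = 0
s4 (pos 4,5,6,7,12,13,14,15,20,21,22,23,28,29,30,31): 1⊕1⊕1⊕0⊕1⊕1⊕0⊕0⊕1⊕1⊕0⊕1⊕1⊕0⊕1⊕1 = 1
s8 (pos 8,9,10,11,12,13,14,15,24,25,26,27,28,29,30,31): 0⊕1⊕1⊕1⊕1⊕1⊕0⊕0⊕1⊕1⊕0⊕0⊕1⊕0⊕1⊕1 = 0
s16 (pos 16,17,18,19,20,21,22,23,24,25,26,27,28,29,30,31): 0⊕0⊕0⊕1⊕1⊕1⊕0⊕1⊕1⊕1⊕0⊕0⊕1⊕0⊕1⊕1 = 1
Syndrome s16…s1 = 10100 → error at position 20.
Flip position 20: 0011110011111000001110111001011 → 0011110011111000001010111001011

0011110011111000001010111001011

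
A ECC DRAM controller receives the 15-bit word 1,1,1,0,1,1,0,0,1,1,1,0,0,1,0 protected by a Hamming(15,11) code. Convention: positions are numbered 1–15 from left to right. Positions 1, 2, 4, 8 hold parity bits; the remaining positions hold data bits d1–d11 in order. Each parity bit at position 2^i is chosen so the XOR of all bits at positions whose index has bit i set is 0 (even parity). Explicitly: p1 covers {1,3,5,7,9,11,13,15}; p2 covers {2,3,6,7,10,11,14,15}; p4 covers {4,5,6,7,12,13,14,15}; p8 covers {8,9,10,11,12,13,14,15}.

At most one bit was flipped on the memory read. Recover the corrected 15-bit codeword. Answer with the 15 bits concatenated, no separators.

s1 (pos 1,3,5,7,9,11,13,15): 1⊕1⊕1⊕0⊕1⊕1⊕0⊕0 = 1
s2 (pos 2,3,6,7,10,11,14,15): 1⊕1⊕1⊕0⊕1⊕1⊕1⊕0 = 0
s4 (pos 4,5,6,7,12,13,14,15): 0⊕1⊕1⊕0⊕0⊕0⊕1⊕0 = 1
s8 (pos 8,9,10,11,12,13,14,15): 0⊕1⊕1⊕1⊕0⊕0⊕1⊕0 = 0
Syndrome s8…s1 = 0101 → error at position 5.
Flip position 5: 111011001110010 → 111001001110010

111001001110010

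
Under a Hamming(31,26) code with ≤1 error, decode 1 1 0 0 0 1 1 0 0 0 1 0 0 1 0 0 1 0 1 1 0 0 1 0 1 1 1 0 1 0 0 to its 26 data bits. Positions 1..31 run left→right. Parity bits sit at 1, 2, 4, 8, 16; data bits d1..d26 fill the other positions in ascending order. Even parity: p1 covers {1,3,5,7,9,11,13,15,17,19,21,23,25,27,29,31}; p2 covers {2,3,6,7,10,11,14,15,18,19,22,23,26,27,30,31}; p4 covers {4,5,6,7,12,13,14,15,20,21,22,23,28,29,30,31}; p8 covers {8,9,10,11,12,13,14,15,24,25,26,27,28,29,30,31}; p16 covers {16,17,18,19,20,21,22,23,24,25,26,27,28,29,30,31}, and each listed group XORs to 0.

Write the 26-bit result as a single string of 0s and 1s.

s1 (pos 1,3,5,7,9,11,13,15,17,19,21,23,25,27,29,31): 1⊕0⊕0⊕1⊕0⊕1⊕0⊕0⊕1⊕1⊕0⊕1⊕1⊕1⊕1⊕0 = 1
s2 (pos 2,3,6,7,10,11,14,15,18,19,22,23,26,27,30,31): 1⊕0⊕1⊕1⊕0⊕1⊕1⊕0⊕0⊕1⊕0⊕1⊕1⊕1⊕0⊕0 = 1
s4 (pos 4,5,6,7,12,13,14,15,20,21,22,23,28,29,30,31): 0⊕0⊕1⊕1⊕0⊕0⊕1⊕0⊕1⊕0⊕0⊕1⊕0⊕1⊕0⊕0 = 0
s8 (pos 8,9,10,11,12,13,14,15,24,25,26,27,28,29,30,31): 0⊕0⊕0⊕1⊕0⊕0⊕1⊕0⊕0⊕1⊕1⊕1⊕0⊕1⊕0⊕0 = 0
s16 (pos 16,17,18,19,20,21,22,23,24,25,26,27,28,29,30,31): 0⊕1⊕0⊕1⊕1⊕0⊕0⊕1⊕0⊕1⊕1⊕1⊕0⊕1⊕0⊕0 = 0
Syndrome s16…s1 = 00011 → error at position 3.
Flip position 3: 1100011000100100101100101110100 → 1110011000100100101100101110100
Read data bits from positions 3,5,6,7,9,10,11,12,13,14,15,17,18,19,20,21,22,23,24,25,26,27,28,29,30,31: 10110010010101100101110100

10110010010101100101110100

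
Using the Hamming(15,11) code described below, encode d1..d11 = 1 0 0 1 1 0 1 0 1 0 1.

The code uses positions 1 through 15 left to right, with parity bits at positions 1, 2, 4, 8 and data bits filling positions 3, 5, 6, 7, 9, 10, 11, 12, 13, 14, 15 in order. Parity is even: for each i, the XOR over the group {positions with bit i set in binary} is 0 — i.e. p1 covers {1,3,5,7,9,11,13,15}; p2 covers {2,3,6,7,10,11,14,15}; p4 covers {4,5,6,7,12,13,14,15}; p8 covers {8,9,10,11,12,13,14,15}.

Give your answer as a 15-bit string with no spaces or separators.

001100101010101

Place data at non-parity positions: p1 p2 1 p4 0 0 1 p8 1 0 1 0 1 0 1
p1 (pos 1,3,5,7,9,11,13,15): XOR of data positions = 1⊕0⊕1⊕1⊕1⊕1⊕1 = 0
p2 (pos 2,3,6,7,10,11,14,15): XOR of data positions = 1⊕0⊕1⊕0⊕1⊕0⊕1 = 0
p4 (pos 4,5,6,7,12,13,14,15): XOR of data positions = 0⊕0⊕1⊕0⊕1⊕0⊕1 = 1
p8 (pos 8,9,10,11,12,13,14,15): XOR of data positions = 1⊕0⊕1⊕0⊕1⊕0⊕1 = 0
Codeword: 001100101010101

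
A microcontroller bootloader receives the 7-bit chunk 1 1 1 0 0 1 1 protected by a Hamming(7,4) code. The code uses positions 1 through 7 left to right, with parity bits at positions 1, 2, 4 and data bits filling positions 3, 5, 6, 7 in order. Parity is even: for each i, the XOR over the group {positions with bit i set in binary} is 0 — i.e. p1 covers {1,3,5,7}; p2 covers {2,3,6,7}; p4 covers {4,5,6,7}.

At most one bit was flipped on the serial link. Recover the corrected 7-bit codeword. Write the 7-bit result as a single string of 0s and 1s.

0110011

s1 (pos 1,3,5,7): 1⊕1⊕0⊕1 = 1
s2 (pos 2,3,6,7): 1⊕1⊕1⊕1 = 0
s4 (pos 4,5,6,7): 0⊕0⊕1⊕1 = 0
Syndrome s4…s1 = 001 → error at position 1.
Flip position 1: 1110011 → 0110011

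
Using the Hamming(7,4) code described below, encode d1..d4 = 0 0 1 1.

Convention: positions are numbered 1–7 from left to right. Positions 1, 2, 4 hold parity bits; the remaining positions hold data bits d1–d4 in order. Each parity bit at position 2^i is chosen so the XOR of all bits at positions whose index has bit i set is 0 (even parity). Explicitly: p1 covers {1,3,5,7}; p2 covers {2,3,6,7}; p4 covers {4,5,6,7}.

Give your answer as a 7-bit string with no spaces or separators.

1000011

Place data at non-parity positions: p1 p2 0 p4 0 1 1
p1 (pos 1,3,5,7): XOR of data positions = 0⊕0⊕1 = 1
p2 (pos 2,3,6,7): XOR of data positions = 0⊕1⊕1 = 0
p4 (pos 4,5,6,7): XOR of data positions = 0⊕1⊕1 = 0
Codeword: 1000011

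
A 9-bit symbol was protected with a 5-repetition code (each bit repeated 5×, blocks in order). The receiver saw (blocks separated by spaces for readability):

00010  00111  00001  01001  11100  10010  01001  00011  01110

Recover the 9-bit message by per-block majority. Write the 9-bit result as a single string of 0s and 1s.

Block 1 (00010): 1 one → 0
Block 2 (00111): 3 ones → 1
Block 3 (00001): 1 one → 0
Block 4 (01001): 2 ones → 0
Block 5 (11100): 3 ones → 1
Block 6 (10010): 2 ones → 0
Block 7 (01001): 2 ones → 0
Block 8 (00011): 2 ones → 0
Block 9 (01110): 3 ones → 1

010010001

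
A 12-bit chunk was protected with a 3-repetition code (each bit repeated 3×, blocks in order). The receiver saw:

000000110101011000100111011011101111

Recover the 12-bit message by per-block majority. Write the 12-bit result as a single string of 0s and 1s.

Block 1 (000): 0 ones → 0
Block 2 (000): 0 ones → 0
Block 3 (110): 2 ones → 1
Block 4 (101): 2 ones → 1
Block 5 (011): 2 ones → 1
Block 6 (000): 0 ones → 0
Block 7 (100): 1 one → 0
Block 8 (111): 3 ones → 1
Block 9 (011): 2 ones → 1
Block 10 (011): 2 ones → 1
Block 11 (101): 2 ones → 1
Block 12 (111): 3 ones → 1

001110011111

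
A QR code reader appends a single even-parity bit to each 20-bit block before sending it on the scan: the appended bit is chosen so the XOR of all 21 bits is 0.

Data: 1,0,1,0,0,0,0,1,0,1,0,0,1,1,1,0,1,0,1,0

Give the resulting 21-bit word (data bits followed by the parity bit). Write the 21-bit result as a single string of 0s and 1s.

101000010100111010101

XOR of the 20 data bits: 1⊕0⊕1⊕0⊕0⊕0⊕0⊕1⊕0⊕1⊕0⊕0⊕1⊕1⊕1⊕0⊕1⊕0⊕1⊕0 = 1
Parity bit = 1 (so all 21 bits XOR to 0).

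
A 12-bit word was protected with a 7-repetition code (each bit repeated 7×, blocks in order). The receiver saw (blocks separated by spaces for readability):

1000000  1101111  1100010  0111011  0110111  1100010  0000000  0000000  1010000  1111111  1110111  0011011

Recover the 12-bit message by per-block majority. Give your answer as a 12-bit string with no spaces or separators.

010110000111

Block 1 (1000000): 1 one → 0
Block 2 (1101111): 6 ones → 1
Block 3 (1100010): 3 ones → 0
Block 4 (0111011): 5 ones → 1
Block 5 (0110111): 5 ones → 1
Block 6 (1100010): 3 ones → 0
Block 7 (0000000): 0 ones → 0
Block 8 (0000000): 0 ones → 0
Block 9 (1010000): 2 ones → 0
Block 10 (1111111): 7 ones → 1
Block 11 (1110111): 6 ones → 1
Block 12 (0011011): 4 ones → 1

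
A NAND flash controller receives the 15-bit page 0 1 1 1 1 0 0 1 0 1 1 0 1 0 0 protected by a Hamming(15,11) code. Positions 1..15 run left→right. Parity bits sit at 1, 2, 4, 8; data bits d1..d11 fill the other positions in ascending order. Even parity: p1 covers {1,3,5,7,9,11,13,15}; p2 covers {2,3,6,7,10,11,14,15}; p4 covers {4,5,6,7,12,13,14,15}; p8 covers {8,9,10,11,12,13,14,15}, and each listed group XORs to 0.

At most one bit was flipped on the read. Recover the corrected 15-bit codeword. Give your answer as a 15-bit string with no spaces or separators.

s1 (pos 1,3,5,7,9,11,13,15): 0⊕1⊕1⊕0⊕0⊕1⊕1⊕0 = 0
s2 (pos 2,3,6,7,10,11,14,15): 1⊕1⊕0⊕0⊕1⊕1⊕0⊕0 = 0
s4 (pos 4,5,6,7,12,13,14,15): 1⊕1⊕0⊕0⊕0⊕1⊕0⊕0 = 1
s8 (pos 8,9,10,11,12,13,14,15): 1⊕0⊕1⊕1⊕0⊕1⊕0⊕0 = 0
Syndrome s8…s1 = 0100 → error at position 4.
Flip position 4: 011110010110100 → 011010010110100

011010010110100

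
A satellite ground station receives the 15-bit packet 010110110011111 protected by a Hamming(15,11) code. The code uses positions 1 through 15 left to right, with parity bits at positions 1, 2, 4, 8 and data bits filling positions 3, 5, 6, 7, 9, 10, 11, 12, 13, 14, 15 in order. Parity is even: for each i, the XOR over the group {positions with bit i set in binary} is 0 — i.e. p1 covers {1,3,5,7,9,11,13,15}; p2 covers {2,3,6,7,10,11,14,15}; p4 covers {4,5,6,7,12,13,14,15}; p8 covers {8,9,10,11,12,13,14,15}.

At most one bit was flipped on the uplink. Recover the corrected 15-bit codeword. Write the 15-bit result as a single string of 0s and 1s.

010110010011111

s1 (pos 1,3,5,7,9,11,13,15): 0⊕0⊕1⊕1⊕0⊕1⊕1⊕1 = 1
s2 (pos 2,3,6,7,10,11,14,15): 1⊕0⊕0⊕1⊕0⊕1⊕1⊕1 = 1
s4 (pos 4,5,6,7,12,13,14,15): 1⊕1⊕0⊕1⊕1⊕1⊕1⊕1 = 1
s8 (pos 8,9,10,11,12,13,14,15): 1⊕0⊕0⊕1⊕1⊕1⊕1⊕1 = 0
Syndrome s8…s1 = 0111 → error at position 7.
Flip position 7: 010110110011111 → 010110010011111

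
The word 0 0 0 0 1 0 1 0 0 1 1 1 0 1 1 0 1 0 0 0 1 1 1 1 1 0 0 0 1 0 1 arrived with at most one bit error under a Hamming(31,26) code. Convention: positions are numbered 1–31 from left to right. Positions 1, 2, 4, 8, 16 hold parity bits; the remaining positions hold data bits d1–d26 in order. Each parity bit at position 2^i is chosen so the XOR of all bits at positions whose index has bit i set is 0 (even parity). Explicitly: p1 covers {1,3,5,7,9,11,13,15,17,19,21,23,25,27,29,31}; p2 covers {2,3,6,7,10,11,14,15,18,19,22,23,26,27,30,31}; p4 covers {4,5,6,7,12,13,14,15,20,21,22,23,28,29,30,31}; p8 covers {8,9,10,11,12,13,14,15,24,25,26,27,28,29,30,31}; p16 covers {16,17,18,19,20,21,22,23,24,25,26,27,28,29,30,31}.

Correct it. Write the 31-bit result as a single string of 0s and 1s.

0000101101110110100011111000101

s1 (pos 1,3,5,7,9,11,13,15,17,19,21,23,25,27,29,31): 0⊕0⊕1⊕1⊕0⊕1⊕0⊕1⊕1⊕0⊕1⊕1⊕1⊕0⊕1⊕1 = 0
s2 (pos 2,3,6,7,10,11,14,15,18,19,22,23,26,27,30,31): 0⊕0⊕0⊕1⊕1⊕1⊕1⊕1⊕0⊕0⊕1⊕1⊕0⊕0⊕0⊕1 = 0
s4 (pos 4,5,6,7,12,13,14,15,20,21,22,23,28,29,30,31): 0⊕1⊕0⊕1⊕1⊕0⊕1⊕1⊕0⊕1⊕1⊕1⊕0⊕1⊕0⊕1 = 0
s8 (pos 8,9,10,11,12,13,14,15,24,25,26,27,28,29,30,31): 0⊕0⊕1⊕1⊕1⊕0⊕1⊕1⊕1⊕1⊕0⊕0⊕0⊕1⊕0⊕1 = 1
s16 (pos 16,17,18,19,20,21,22,23,24,25,26,27,28,29,30,31): 0⊕1⊕0⊕0⊕0⊕1⊕1⊕1⊕1⊕1⊕0⊕0⊕0⊕1⊕0⊕1 = 0
Syndrome s16…s1 = 01000 → error at position 8.
Flip position 8: 0000101001110110100011111000101 → 0000101101110110100011111000101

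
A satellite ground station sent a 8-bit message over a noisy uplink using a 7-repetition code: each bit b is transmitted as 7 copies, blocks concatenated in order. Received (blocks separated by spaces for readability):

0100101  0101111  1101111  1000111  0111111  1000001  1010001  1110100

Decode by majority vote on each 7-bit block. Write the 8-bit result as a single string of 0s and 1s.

01111001

Block 1 (0100101): 3 ones → 0
Block 2 (0101111): 5 ones → 1
Block 3 (1101111): 6 ones → 1
Block 4 (1000111): 4 ones → 1
Block 5 (0111111): 6 ones → 1
Block 6 (1000001): 2 ones → 0
Block 7 (1010001): 3 ones → 0
Block 8 (1110100): 4 ones → 1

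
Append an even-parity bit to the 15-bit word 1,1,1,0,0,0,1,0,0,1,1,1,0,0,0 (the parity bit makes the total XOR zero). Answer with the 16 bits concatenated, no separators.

XOR of the 15 data bits: 1⊕1⊕1⊕0⊕0⊕0⊕1⊕0⊕0⊕1⊕1⊕1⊕0⊕0⊕0 = 1
Parity bit = 1 (so all 16 bits XOR to 0).

1110001001110001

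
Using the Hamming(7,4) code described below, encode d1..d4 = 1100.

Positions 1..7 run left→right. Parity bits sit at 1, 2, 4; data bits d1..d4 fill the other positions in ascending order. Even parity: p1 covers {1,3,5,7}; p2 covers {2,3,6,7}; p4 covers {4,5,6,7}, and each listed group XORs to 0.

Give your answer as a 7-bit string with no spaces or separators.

Place data at non-parity positions: p1 p2 1 p4 1 0 0
p1 (pos 1,3,5,7): XOR of data positions = 1⊕1⊕0 = 0
p2 (pos 2,3,6,7): XOR of data positions = 1⊕0⊕0 = 1
p4 (pos 4,5,6,7): XOR of data positions = 1⊕0⊕0 = 1
Codeword: 0111100

0111100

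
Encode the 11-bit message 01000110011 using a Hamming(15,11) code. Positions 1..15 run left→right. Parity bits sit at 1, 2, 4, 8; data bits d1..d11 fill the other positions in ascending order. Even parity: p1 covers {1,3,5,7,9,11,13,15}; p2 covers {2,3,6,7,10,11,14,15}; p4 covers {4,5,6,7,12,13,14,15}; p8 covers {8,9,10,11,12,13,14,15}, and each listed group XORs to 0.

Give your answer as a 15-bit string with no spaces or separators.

Place data at non-parity positions: p1 p2 0 p4 1 0 0 p8 0 1 1 0 0 1 1
p1 (pos 1,3,5,7,9,11,13,15): XOR of data positions = 0⊕1⊕0⊕0⊕1⊕0⊕1 = 1
p2 (pos 2,3,6,7,10,11,14,15): XOR of data positions = 0⊕0⊕0⊕1⊕1⊕1⊕1 = 0
p4 (pos 4,5,6,7,12,13,14,15): XOR of data positions = 1⊕0⊕0⊕0⊕0⊕1⊕1 = 1
p8 (pos 8,9,10,11,12,13,14,15): XOR of data positions = 0⊕1⊕1⊕0⊕0⊕1⊕1 = 0
Codeword: 100110000110011

100110000110011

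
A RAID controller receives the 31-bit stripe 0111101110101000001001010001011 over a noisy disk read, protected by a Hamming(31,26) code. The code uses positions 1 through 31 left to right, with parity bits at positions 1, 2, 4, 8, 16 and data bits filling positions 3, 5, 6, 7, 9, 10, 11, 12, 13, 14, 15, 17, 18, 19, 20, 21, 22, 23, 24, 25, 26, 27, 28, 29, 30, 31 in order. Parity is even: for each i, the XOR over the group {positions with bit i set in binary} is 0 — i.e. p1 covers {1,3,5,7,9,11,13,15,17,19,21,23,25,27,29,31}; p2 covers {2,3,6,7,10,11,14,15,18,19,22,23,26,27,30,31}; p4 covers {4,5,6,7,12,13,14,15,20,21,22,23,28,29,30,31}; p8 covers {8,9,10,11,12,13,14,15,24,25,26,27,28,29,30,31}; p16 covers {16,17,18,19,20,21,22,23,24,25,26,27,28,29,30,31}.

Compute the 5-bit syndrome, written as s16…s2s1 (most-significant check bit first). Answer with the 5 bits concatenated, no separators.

s1 (pos 1,3,5,7,9,11,13,15,17,19,21,23,25,27,29,31): 0⊕1⊕1⊕1⊕1⊕1⊕1⊕0⊕0⊕1⊕0⊕0⊕0⊕0⊕0⊕1 = 0
s2 (pos 2,3,6,7,10,11,14,15,18,19,22,23,26,27,30,31): 1⊕1⊕0⊕1⊕0⊕1⊕0⊕0⊕0⊕1⊕1⊕0⊕0⊕0⊕1⊕1 = 0
s4 (pos 4,5,6,7,12,13,14,15,20,21,22,23,28,29,30,31): 1⊕1⊕0⊕1⊕0⊕1⊕0⊕0⊕0⊕0⊕1⊕0⊕1⊕0⊕1⊕1 = 0
s8 (pos 8,9,10,11,12,13,14,15,24,25,26,27,28,29,30,31): 1⊕1⊕0⊕1⊕0⊕1⊕0⊕0⊕1⊕0⊕0⊕0⊕1⊕0⊕1⊕1 = 0
s16 (pos 16,17,18,19,20,21,22,23,24,25,26,27,28,29,30,31): 0⊕0⊕0⊕1⊕0⊕0⊕1⊕0⊕1⊕0⊕0⊕0⊕1⊕0⊕1⊕1 = 0
Syndrome s16…s1 = 00000 → no error.

00000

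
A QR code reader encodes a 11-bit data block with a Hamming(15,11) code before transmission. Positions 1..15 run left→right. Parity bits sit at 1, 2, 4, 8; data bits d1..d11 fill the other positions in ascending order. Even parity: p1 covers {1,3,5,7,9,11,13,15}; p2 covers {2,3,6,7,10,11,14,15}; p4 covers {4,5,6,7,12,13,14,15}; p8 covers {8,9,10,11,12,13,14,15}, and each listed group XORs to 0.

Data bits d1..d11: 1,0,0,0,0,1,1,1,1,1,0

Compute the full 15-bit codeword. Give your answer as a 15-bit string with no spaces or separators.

Place data at non-parity positions: p1 p2 1 p4 0 0 0 p8 0 1 1 1 1 1 0
p1 (pos 1,3,5,7,9,11,13,15): XOR of data positions = 1⊕0⊕0⊕0⊕1⊕1⊕0 = 1
p2 (pos 2,3,6,7,10,11,14,15): XOR of data positions = 1⊕0⊕0⊕1⊕1⊕1⊕0 = 0
p4 (pos 4,5,6,7,12,13,14,15): XOR of data positions = 0⊕0⊕0⊕1⊕1⊕1⊕0 = 1
p8 (pos 8,9,10,11,12,13,14,15): XOR of data positions = 0⊕1⊕1⊕1⊕1⊕1⊕0 = 1
Codeword: 101100010111110

101100010111110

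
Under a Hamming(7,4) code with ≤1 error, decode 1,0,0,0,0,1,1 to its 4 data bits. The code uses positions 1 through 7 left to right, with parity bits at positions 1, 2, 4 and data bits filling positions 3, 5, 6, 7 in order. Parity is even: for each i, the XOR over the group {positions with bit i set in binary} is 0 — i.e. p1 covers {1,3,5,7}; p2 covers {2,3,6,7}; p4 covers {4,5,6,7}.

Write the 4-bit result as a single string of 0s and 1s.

s1 (pos 1,3,5,7): 1⊕0⊕0⊕1 = 0
s2 (pos 2,3,6,7): 0⊕0⊕1⊕1 = 0
s4 (pos 4,5,6,7): 0⊕0⊕1⊕1 = 0
Syndrome s4…s1 = 000 → no error.
Read data bits from positions 3,5,6,7: 0011

0011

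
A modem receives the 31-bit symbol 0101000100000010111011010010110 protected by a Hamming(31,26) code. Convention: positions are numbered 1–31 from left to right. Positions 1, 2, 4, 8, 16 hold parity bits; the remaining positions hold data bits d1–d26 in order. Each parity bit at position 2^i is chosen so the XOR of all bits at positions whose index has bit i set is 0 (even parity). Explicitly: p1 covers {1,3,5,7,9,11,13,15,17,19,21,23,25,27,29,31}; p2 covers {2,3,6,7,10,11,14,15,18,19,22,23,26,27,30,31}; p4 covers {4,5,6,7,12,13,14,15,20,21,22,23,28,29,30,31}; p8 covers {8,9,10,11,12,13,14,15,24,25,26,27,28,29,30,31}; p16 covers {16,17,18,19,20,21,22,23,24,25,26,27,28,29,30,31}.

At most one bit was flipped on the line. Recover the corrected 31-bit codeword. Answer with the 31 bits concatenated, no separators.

s1 (pos 1,3,5,7,9,11,13,15,17,19,21,23,25,27,29,31): 0⊕0⊕0⊕0⊕0⊕0⊕0⊕1⊕1⊕1⊕1⊕0⊕0⊕1⊕1⊕0 = 0
s2 (pos 2,3,6,7,10,11,14,15,18,19,22,23,26,27,30,31): 1⊕0⊕0⊕0⊕0⊕0⊕0⊕1⊕1⊕1⊕1⊕0⊕0⊕1⊕1⊕0 = 1
s4 (pos 4,5,6,7,12,13,14,15,20,21,22,23,28,29,30,31): 1⊕0⊕0⊕0⊕0⊕0⊕0⊕1⊕0⊕1⊕1⊕0⊕0⊕1⊕1⊕0 = 0
s8 (pos 8,9,10,11,12,13,14,15,24,25,26,27,28,29,30,31): 1⊕0⊕0⊕0⊕0⊕0⊕0⊕1⊕1⊕0⊕0⊕1⊕0⊕1⊕1⊕0 = 0
s16 (pos 16,17,18,19,20,21,22,23,24,25,26,27,28,29,30,31): 0⊕1⊕1⊕1⊕0⊕1⊕1⊕0⊕1⊕0⊕0⊕1⊕0⊕1⊕1⊕0 = 1
Syndrome s16…s1 = 10010 → error at position 18.
Flip position 18: 0101000100000010111011010010110 → 0101000100000010101011010010110

0101000100000010101011010010110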